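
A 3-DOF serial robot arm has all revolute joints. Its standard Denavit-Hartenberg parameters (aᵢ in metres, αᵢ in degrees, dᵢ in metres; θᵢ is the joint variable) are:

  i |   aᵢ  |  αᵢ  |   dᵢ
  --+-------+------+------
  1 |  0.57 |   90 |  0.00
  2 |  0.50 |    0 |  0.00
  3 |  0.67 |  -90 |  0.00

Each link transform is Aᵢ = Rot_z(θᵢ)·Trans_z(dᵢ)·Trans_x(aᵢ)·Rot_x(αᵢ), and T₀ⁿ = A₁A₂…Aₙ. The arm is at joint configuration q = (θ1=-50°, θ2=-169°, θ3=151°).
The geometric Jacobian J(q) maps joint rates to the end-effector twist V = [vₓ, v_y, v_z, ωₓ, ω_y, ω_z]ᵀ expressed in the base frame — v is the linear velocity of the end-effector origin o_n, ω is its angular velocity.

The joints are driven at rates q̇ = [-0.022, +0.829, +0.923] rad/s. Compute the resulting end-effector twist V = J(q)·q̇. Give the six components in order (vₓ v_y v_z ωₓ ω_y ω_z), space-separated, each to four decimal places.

0.2719 -0.3486 0.7095 -1.3421 -1.1262 -0.0220

o_n = [0.4605, -0.5488, -0.3024]
J₁: ẑ×o_n = [0.5488, 0.4605, -0.0000], ω = ẑ
J2: z=[-0.7660, -0.6428, 0.0000] o=[0.3664, -0.4366, 0.0000] → [0.1944, -0.2317, 0.1464, -0.7660, -0.6428, 0.0000]
J3: z=[-0.7660, -0.6428, 0.0000] o=[0.0509, -0.0607, -0.0954] → [0.1331, -0.1586, 0.6372, -0.7660, -0.6428, 0.0000]
V = J·q̇ = [0.2719, -0.3486, 0.7095, -1.3421, -1.1262, -0.0220]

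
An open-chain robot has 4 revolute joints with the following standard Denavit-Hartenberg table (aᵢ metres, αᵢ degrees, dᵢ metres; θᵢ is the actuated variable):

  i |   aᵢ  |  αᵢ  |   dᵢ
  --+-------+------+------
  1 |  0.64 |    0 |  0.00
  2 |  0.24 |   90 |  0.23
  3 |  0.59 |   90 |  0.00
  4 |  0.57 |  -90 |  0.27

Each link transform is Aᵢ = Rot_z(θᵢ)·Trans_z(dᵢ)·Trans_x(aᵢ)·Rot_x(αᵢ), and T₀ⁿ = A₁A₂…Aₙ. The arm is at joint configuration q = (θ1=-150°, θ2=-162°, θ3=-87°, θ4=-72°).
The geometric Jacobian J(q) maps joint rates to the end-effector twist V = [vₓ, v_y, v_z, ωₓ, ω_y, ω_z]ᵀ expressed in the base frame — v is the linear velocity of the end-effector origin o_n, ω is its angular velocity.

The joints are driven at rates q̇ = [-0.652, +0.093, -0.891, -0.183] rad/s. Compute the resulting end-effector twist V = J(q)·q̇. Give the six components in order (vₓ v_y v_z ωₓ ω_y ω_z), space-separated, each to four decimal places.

o_n = [-0.9501, 0.0505, -0.5492]
J₁: ẑ×o_n = [-0.0505, -0.9501, 0.0000], ω = ẑ
J2: z=[0.0000, 0.0000, 1.0000] o=[-0.5543, -0.3200, 0.0000] → [-0.3705, -0.3959, 0.0000, 0.0000, 0.0000, 1.0000]
J3: z=[0.7431, -0.6691, 0.0000] o=[-0.3937, -0.1416, 0.2300] → [0.5214, 0.5791, -0.2295, 0.7431, -0.6691, 0.0000]
J4: z=[-0.6682, -0.7421, -0.0523] o=[-0.3730, -0.1187, -0.3592] → [0.1499, -0.0968, -0.5414, -0.6682, -0.7421, -0.0523]
V = J·q̇ = [-0.4935, 0.0844, 0.3036, -0.5399, 0.7320, -0.5494]

-0.4935 0.0844 0.3036 -0.5399 0.7320 -0.5494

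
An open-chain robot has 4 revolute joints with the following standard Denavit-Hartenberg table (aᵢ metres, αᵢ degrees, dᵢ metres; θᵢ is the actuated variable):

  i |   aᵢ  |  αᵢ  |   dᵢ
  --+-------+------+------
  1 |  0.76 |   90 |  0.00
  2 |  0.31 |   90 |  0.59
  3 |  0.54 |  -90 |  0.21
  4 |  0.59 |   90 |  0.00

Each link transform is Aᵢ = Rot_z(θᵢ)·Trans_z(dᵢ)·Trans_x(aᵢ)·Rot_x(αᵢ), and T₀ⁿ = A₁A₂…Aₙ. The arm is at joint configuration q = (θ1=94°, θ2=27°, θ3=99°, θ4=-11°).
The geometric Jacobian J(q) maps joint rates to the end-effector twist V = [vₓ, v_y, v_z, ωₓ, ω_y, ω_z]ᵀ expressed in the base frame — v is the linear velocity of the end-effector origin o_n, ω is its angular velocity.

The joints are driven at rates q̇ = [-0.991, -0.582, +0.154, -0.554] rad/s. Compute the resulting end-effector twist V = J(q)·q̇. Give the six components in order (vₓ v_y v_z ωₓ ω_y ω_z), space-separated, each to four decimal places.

o_n = [1.6196, 1.1424, -0.2262]
J₁: ẑ×o_n = [-1.1424, 1.6196, 0.0000], ω = ẑ
J2: z=[0.9976, 0.0698, 0.0000] o=[-0.0530, 0.7581, 0.0000] → [-0.0158, 0.2256, 0.2667, 0.9976, 0.0698, 0.0000]
J3: z=[-0.0317, 0.4529, -0.8910] o=[0.5163, 1.0748, 0.1407] → [-0.1059, -0.9947, -0.5018, -0.0317, 0.4529, -0.8910]
J4: z=[-0.0947, -0.8888, -0.4484] o=[1.0469, 1.1321, -0.0847] → [0.1304, -0.2702, 0.5080, -0.0947, -0.8888, -0.4484]
V = J·q̇ = [1.0528, -1.7399, -0.5139, -0.5330, 0.5215, -0.8798]

1.0528 -1.7399 -0.5139 -0.5330 0.5215 -0.8798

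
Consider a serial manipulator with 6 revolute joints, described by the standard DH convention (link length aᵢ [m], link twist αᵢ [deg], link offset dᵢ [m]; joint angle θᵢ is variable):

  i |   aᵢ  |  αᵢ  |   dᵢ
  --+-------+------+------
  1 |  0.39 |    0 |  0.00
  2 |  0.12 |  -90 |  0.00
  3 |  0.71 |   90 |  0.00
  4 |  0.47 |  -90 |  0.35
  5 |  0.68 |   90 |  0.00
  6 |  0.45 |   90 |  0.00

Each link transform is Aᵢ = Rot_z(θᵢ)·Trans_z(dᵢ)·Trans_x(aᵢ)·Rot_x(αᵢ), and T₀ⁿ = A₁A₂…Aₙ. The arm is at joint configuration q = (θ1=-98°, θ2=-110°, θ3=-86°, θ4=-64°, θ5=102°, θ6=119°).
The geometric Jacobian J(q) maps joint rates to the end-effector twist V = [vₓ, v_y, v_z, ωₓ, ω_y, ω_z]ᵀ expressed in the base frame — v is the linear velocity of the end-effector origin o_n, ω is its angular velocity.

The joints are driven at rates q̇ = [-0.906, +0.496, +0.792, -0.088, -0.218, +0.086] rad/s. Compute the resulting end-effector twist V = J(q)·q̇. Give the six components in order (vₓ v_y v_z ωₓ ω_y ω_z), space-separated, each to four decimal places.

o_n = [-0.2487, -0.0976, 1.2176]
J₁: ẑ×o_n = [0.0976, -0.2487, 0.0000], ω = ẑ
J2: z=[0.0000, 0.0000, 1.0000] o=[-0.0543, -0.3862, 0.0000] → [-0.2886, -0.1944, 0.0000, 0.0000, 0.0000, 1.0000]
J3: z=[-0.4695, -0.8829, 0.0000] o=[-0.1602, -0.3299, 0.0000] → [-1.0751, 0.5716, -0.1871, -0.4695, -0.8829, 0.0000]
J4: z=[0.8808, -0.4683, 0.0698] o=[-0.2040, -0.3066, 0.7083] → [-0.2531, -0.4517, 0.1632, 0.8808, -0.4683, 0.0698]
J5: z=[-0.2612, -0.3576, 0.8966] o=[0.2899, -0.0908, 0.9382] → [-0.0938, -0.4100, -0.1909, -0.2612, -0.3576, 0.8966]
J6: z=[0.2032, 0.8877, 0.4132] o=[-0.3517, 0.1065, 0.8300] → [0.4284, -0.0362, -0.1330, 0.2032, 0.8877, 0.4132]
V = J·q̇ = [-1.0034, 0.7076, -0.1324, -0.3749, -0.5038, -0.5761]

-1.0034 0.7076 -0.1324 -0.3749 -0.5038 -0.5761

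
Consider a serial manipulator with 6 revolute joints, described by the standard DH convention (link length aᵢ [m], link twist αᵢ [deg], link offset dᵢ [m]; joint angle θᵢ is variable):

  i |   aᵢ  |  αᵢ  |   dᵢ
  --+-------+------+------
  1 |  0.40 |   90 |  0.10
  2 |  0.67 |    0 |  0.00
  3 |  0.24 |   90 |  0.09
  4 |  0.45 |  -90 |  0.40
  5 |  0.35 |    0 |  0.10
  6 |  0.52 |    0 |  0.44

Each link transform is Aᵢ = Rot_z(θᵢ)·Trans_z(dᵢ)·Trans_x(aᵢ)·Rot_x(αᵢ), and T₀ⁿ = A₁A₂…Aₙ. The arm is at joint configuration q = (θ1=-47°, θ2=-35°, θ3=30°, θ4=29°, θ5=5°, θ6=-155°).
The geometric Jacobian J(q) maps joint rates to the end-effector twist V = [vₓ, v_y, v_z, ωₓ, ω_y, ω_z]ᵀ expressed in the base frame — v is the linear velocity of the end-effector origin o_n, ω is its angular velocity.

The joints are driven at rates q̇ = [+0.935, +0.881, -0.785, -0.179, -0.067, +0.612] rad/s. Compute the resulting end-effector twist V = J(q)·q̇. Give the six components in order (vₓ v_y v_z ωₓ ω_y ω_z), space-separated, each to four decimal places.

o_n = [0.2671, -1.3585, -0.9360]
J₁: ẑ×o_n = [1.3585, 0.2671, -0.0000], ω = ẑ
J2: z=[-0.7314, -0.6820, 0.0000] o=[0.2728, -0.2925, 0.1000] → [0.7066, -0.7577, 0.7758, -0.7314, -0.6820, 0.0000]
J3: z=[-0.7314, -0.6820, 0.0000] o=[0.6471, -0.6939, -0.2843] → [0.4445, -0.4767, 0.2269, -0.7314, -0.6820, 0.0000]
J4: z=[-0.0594, 0.0637, -0.9962] o=[0.7443, -0.9302, -0.3052] → [-0.4670, 0.4379, 0.0559, -0.0594, 0.0637, -0.9962]
J5: z=[-0.9690, -0.2433, 0.0423] o=[0.8284, -1.3402, -0.7380] → [0.0490, -0.2156, -0.1188, -0.9690, -0.2433, 0.0423]
J6: z=[-0.9690, -0.2433, 0.0423] o=[0.8169, -1.7039, -0.7300] → [0.0355, -0.2229, -0.4684, -0.9690, -0.2433, 0.0423]
V = J·q̇ = [1.6459, -0.2440, 0.2166, -0.5877, -0.2095, 1.1363]

1.6459 -0.2440 0.2166 -0.5877 -0.2095 1.1363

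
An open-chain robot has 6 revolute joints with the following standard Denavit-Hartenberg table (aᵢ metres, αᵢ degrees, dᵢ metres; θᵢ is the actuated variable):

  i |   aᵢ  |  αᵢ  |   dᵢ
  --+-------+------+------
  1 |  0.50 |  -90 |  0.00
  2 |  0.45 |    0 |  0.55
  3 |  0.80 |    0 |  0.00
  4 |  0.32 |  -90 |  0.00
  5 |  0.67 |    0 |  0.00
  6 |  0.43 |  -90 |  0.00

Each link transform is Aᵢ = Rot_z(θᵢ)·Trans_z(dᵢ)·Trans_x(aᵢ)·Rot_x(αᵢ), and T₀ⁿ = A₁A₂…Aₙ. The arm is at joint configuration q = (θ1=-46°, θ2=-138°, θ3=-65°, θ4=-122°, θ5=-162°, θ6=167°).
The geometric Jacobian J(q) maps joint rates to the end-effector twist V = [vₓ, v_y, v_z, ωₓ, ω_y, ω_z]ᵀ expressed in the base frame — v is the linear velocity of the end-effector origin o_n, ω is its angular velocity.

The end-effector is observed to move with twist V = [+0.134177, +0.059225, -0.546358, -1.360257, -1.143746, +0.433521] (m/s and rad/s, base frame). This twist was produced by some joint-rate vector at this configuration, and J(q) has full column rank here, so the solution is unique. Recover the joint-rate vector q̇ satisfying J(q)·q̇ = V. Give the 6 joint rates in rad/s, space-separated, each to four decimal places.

o_n = [0.1843, 0.8450, -0.0752]
J₁: ẑ×o_n = [-0.8450, 0.1843, 0.0000], ω = ẑ
J2: z=[0.7193, 0.6947, 0.0000] o=[0.3473, -0.3597, 0.0000] → [-0.0523, 0.0541, 0.9798, 0.7193, 0.6947, 0.0000]
J3: z=[0.7193, 0.6947, 0.0000] o=[0.5107, 0.2630, 0.3011] → [-0.2614, 0.2707, 0.6454, 0.7193, 0.6947, 0.0000]
J4: z=[0.7193, 0.6947, 0.0000] o=[-0.0009, 0.7927, -0.0115] → [-0.0443, 0.0459, -0.0911, 0.7193, 0.6947, 0.0000]
J5: z=[-0.3984, 0.4126, -0.8192] o=[0.1812, 0.6041, -0.1950] → [0.2467, 0.0452, -0.0973, -0.3984, 0.4126, -0.8192]
J6: z=[-0.3984, 0.4126, -0.8192] o=[-0.0325, 1.1234, 0.1705] → [-0.3295, -0.2755, 0.0215, -0.3984, 0.4126, -0.8192]
q̇ = J⁺·V = [0.6080, -0.0410, -0.7760, -0.9560, 0.8170, -0.6040]

0.6080 -0.0410 -0.7760 -0.9560 0.8170 -0.6040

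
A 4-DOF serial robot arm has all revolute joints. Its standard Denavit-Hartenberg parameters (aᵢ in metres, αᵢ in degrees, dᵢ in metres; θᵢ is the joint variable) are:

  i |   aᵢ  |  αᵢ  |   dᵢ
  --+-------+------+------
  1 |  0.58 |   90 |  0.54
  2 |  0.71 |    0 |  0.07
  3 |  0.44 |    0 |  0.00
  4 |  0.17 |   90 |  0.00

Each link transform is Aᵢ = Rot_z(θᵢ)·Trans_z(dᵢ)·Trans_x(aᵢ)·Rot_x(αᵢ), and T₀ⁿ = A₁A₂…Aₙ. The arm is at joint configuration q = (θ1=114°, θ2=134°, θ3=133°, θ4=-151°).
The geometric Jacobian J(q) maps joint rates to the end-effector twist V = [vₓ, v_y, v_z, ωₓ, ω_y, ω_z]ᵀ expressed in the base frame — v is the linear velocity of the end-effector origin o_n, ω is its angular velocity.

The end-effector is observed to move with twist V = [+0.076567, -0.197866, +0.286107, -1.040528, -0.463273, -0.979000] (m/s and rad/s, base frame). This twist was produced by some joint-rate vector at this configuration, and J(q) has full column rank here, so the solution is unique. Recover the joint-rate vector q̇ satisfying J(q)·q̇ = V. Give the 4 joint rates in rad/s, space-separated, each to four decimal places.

-0.9790 -0.3550 -0.7800 -0.0040

o_n = [0.0683, 0.0186, 0.7641]
J₁: ẑ×o_n = [-0.0186, 0.0683, 0.0000], ω = ẑ
J2: z=[0.9135, 0.4067, 0.0000] o=[-0.2359, 0.5299, 0.5400] → [0.0912, -0.2048, -0.5908, 0.9135, 0.4067, 0.0000]
J3: z=[0.9135, 0.4067, 0.0000] o=[0.0286, 0.1078, 1.0507] → [-0.1166, 0.2618, -0.0976, 0.9135, 0.4067, 0.0000]
J4: z=[0.9135, 0.4067, 0.0000] o=[0.0380, 0.0867, 0.6113] → [0.0621, -0.1396, -0.0745, 0.9135, 0.4067, 0.0000]
q̇ = J⁺·V = [-0.9790, -0.3550, -0.7800, -0.0040]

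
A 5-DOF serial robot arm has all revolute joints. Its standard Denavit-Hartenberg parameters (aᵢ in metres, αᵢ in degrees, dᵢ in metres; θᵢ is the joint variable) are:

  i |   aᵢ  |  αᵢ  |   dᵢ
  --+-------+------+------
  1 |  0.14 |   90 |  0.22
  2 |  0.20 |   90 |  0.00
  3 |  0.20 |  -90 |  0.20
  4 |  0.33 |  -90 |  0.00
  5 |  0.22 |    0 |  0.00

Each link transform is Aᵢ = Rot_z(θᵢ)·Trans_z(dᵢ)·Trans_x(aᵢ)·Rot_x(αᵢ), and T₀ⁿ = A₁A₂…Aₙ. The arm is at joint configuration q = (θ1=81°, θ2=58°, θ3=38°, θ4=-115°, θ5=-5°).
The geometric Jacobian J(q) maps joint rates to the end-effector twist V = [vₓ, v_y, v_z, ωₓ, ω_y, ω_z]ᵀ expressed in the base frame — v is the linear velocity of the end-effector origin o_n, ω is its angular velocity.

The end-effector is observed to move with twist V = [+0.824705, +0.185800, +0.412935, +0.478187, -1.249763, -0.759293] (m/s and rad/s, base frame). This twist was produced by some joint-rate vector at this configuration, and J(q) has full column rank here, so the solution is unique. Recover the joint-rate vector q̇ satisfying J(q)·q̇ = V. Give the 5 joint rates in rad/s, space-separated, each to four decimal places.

o_n = [0.1234, 0.8087, -0.0116]
J₁: ẑ×o_n = [-0.8087, 0.1234, 0.0000], ω = ẑ
J2: z=[0.9877, -0.1564, 0.0000] o=[0.0219, 0.1383, 0.2200] → [0.0362, 0.2287, 0.6780, 0.9877, -0.1564, 0.0000]
J3: z=[0.1327, 0.8376, -0.5299] o=[0.0385, 0.2430, 0.3896] → [-0.0362, 0.0082, 0.0039, 0.1327, 0.8376, -0.5299]
J4: z=[0.7273, -0.4455, -0.5221] o=[0.1997, 0.4737, 0.4173] → [0.3660, 0.3517, 0.2096, 0.7273, -0.4455, -0.5221]
J5: z=[0.6664, 0.6405, 0.3817] o=[0.1455, 0.6801, 0.1656] → [-0.1625, 0.1096, 0.0998, 0.6664, 0.6405, 0.3817]
q̇ = J⁺·V = [-0.5890, 0.5120, -0.6590, 0.5900, -0.5540]

-0.5890 0.5120 -0.6590 0.5900 -0.5540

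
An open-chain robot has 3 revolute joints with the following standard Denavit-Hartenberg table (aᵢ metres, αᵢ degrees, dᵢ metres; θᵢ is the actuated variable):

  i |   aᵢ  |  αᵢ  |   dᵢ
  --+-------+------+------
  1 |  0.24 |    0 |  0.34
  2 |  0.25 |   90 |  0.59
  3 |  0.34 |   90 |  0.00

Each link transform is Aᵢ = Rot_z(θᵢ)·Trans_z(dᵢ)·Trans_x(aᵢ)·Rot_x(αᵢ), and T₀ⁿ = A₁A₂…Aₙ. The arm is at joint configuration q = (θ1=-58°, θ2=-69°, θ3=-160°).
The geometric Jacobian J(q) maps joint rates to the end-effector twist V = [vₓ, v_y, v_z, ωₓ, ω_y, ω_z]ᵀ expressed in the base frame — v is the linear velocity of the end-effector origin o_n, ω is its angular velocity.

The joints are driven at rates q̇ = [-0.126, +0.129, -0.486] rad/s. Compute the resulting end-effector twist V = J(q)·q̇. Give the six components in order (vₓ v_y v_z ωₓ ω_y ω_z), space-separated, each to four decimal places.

o_n = [0.1690, -0.1480, 0.8137]
J₁: ẑ×o_n = [0.1480, 0.1690, -0.0000], ω = ẑ
J2: z=[0.0000, 0.0000, 1.0000] o=[0.1272, -0.2035, 0.3400] → [-0.0555, 0.0418, 0.0000, 0.0000, 0.0000, 1.0000]
J3: z=[-0.7986, 0.6018, 0.0000] o=[-0.0233, -0.4032, 0.9300] → [-0.0700, -0.0929, -0.3195, -0.7986, 0.6018, 0.0000]
V = J·q̇ = [0.0082, 0.0292, 0.1553, 0.3881, -0.2925, 0.0030]

0.0082 0.0292 0.1553 0.3881 -0.2925 0.0030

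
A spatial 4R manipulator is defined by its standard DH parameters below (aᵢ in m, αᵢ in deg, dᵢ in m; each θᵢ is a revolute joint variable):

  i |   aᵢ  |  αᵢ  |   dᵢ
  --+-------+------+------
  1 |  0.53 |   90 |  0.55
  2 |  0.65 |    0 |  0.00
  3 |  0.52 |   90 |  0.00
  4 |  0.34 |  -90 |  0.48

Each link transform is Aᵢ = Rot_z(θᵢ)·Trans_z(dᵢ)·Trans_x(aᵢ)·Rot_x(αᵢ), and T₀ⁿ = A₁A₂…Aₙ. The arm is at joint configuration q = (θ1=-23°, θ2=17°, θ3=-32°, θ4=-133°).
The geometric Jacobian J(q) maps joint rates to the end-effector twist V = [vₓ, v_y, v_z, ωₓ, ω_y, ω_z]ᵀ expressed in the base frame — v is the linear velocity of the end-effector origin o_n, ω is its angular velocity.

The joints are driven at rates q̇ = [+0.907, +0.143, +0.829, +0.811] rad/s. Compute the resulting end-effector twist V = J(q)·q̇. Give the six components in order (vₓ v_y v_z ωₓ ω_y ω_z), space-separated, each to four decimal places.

o_n = [1.2990, -0.2813, 0.2018]
J₁: ẑ×o_n = [0.2813, 1.2990, -0.0000], ω = ẑ
J2: z=[-0.3907, -0.9205, 0.0000] o=[0.4879, -0.2071, 0.5500] → [0.3205, -0.1360, 0.7757, -0.3907, -0.9205, 0.0000]
J3: z=[-0.3907, -0.9205, 0.0000] o=[1.0601, -0.4500, 0.7400] → [0.4954, -0.2103, 0.1541, -0.3907, -0.9205, 0.0000]
J4: z=[-0.2382, 0.1011, -0.9659] o=[1.5224, -0.6462, 0.6055] → [0.3117, 0.1196, -0.0644, -0.2382, 0.1011, -0.9659]
V = J·q̇ = [0.9644, 1.0814, 0.1865, -0.5730, -0.8127, 0.1236]

0.9644 1.0814 0.1865 -0.5730 -0.8127 0.1236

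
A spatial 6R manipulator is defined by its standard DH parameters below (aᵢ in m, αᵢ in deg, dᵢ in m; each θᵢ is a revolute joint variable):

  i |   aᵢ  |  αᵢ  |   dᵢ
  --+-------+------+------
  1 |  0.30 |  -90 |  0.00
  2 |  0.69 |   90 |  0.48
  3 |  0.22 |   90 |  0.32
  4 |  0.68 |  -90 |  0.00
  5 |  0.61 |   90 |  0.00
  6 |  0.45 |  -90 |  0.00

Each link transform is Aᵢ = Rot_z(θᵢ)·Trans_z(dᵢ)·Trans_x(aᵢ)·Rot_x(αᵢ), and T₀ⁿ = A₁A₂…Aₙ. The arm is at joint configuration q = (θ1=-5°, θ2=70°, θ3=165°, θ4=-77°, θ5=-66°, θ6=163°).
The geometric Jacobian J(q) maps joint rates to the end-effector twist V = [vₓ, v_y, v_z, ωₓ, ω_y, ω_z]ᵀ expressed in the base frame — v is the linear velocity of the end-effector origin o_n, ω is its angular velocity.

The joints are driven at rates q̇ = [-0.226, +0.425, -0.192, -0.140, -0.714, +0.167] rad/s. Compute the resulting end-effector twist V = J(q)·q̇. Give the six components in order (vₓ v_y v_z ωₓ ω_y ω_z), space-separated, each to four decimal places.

0.1790 0.0483 -0.0975 0.0575 0.1620 -0.9408

o_n = [0.0858, 0.7679, -0.3499]
J₁: ẑ×o_n = [-0.7679, 0.0858, 0.0000], ω = ẑ
J2: z=[0.0872, 0.9962, 0.0000] o=[0.2989, -0.0261, 0.0000] → [-0.3486, 0.0305, 0.2815, 0.0872, 0.9962, 0.0000]
J3: z=[0.9361, -0.0819, 0.3420] o=[0.5758, 0.4315, -0.6484] → [-0.1395, -0.4470, 0.2749, 0.9361, -0.0819, 0.3420]
J4: z=[0.1724, 0.9545, -0.2432] o=[0.8079, 0.4683, -0.3393] → [0.0627, 0.1775, 0.7409, 0.1724, 0.9545, -0.2432]
J5: z=[-0.0881, 0.2609, 0.9613] o=[0.1408, 0.5664, -0.4270] → [-0.1736, -0.0461, -0.0034, -0.0881, 0.2609, 0.9613]
J6: z=[0.9664, 0.2564, 0.0190] o=[-0.0066, 1.1341, -0.5946] → [0.0697, -0.2347, -0.3776, 0.9664, 0.2564, 0.0190]
V = J·q̇ = [0.1790, 0.0483, -0.0975, 0.0575, 0.1620, -0.9408]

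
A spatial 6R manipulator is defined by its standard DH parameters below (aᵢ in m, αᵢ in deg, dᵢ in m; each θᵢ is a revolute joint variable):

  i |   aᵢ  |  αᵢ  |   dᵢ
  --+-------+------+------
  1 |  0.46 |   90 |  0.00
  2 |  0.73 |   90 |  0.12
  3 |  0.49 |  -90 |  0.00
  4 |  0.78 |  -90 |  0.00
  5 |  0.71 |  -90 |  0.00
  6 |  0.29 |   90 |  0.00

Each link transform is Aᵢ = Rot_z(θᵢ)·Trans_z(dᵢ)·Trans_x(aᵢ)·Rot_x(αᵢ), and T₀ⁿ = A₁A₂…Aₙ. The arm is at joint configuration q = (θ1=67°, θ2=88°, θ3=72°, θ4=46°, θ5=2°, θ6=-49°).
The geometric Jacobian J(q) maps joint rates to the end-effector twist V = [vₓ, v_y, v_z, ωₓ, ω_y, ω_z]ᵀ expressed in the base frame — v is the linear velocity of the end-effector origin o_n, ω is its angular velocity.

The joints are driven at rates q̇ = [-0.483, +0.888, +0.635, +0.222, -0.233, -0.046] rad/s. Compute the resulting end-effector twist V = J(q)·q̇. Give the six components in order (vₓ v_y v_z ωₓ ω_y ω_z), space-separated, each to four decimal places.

-1.1404 -1.8402 -2.3555 1.3493 0.2835 -0.7134

o_n = [1.0794, -1.3890, 1.2699]
J₁: ẑ×o_n = [1.3890, 1.0794, -0.0000], ω = ẑ
J2: z=[0.9205, -0.3907, 0.0000] o=[0.1797, 0.4234, 0.0000] → [-0.4962, -1.1690, -1.3168, 0.9205, -0.3907, 0.0000]
J3: z=[0.3905, 0.9199, -0.0349] o=[0.3002, 0.4000, 0.7296] → [0.4347, -0.2382, -1.4154, 0.3905, 0.9199, -0.0349]
J4: z=[0.2715, -0.1513, -0.9505] o=[0.7312, 0.2228, 0.8809] → [-1.5908, -0.4366, -0.3849, 0.2715, -0.1513, -0.9505]
J5: z=[-0.9040, -0.3789, -0.1979] o=[0.9887, -0.4894, 1.0678] → [-0.2546, 0.1648, 0.8476, -0.9040, -0.3789, -0.1979]
J6: z=[-0.2828, 0.1831, 0.9415] o=[1.2163, -1.1334, 1.2614] → [0.2421, -0.1265, 0.0973, -0.2828, 0.1831, 0.9415]
V = J·q̇ = [-1.1404, -1.8402, -2.3555, 1.3493, 0.2835, -0.7134]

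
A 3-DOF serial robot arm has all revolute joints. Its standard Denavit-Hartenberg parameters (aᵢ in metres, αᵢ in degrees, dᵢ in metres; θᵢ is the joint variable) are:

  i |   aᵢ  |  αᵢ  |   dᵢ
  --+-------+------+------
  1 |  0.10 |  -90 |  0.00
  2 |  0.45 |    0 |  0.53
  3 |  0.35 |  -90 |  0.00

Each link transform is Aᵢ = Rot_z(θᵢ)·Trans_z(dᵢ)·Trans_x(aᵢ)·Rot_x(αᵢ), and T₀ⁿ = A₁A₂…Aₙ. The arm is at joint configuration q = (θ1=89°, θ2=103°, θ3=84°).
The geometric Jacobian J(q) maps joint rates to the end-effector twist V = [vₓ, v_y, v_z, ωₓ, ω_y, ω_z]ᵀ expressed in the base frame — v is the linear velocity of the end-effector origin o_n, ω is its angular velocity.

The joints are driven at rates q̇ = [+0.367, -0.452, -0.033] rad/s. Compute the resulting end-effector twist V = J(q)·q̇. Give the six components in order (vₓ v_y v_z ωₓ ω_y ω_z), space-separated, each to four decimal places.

o_n = [-0.5360, -0.3393, -0.3958]
J₁: ẑ×o_n = [0.3393, -0.5360, 0.0000], ω = ẑ
J2: z=[-0.9998, 0.0175, 0.0000] o=[0.0017, 0.1000, 0.0000] → [-0.0069, -0.3958, 0.4486, -0.9998, 0.0175, 0.0000]
J3: z=[-0.9998, 0.0175, 0.0000] o=[-0.5299, 0.0080, -0.4385] → [0.0007, 0.0426, 0.3474, -0.9998, 0.0175, 0.0000]
V = J·q̇ = [0.1276, -0.0192, -0.2142, 0.4849, -0.0085, 0.3670]

0.1276 -0.0192 -0.2142 0.4849 -0.0085 0.3670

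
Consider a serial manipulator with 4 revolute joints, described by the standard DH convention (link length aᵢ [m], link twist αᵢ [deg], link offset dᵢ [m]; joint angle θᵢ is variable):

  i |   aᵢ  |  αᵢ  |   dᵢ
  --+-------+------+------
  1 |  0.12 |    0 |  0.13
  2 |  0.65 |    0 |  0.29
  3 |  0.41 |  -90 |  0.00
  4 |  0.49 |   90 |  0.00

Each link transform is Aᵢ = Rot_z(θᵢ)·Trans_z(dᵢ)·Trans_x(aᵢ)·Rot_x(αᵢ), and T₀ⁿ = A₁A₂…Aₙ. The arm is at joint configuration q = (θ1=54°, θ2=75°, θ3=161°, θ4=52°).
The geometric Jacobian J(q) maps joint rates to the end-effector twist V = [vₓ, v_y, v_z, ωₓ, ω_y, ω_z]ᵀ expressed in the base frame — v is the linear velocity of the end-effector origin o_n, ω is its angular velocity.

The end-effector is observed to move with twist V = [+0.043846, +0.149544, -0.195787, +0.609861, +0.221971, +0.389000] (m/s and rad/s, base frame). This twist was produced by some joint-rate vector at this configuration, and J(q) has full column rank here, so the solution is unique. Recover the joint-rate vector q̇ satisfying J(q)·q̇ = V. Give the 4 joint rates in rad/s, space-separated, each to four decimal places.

o_n = [-0.0951, -0.0665, 0.0339]
J₁: ẑ×o_n = [0.0665, -0.0951, 0.0000], ω = ẑ
J2: z=[0.0000, 0.0000, 1.0000] o=[0.0705, 0.0971, 0.1300] → [0.1636, -0.1657, 0.0000, 0.0000, 0.0000, 1.0000]
J3: z=[0.0000, 0.0000, 1.0000] o=[-0.3385, 0.6022, 0.4200] → [0.6688, 0.2434, -0.0000, 0.0000, 0.0000, 1.0000]
J4: z=[0.9397, 0.3420, 0.0000] o=[-0.1983, 0.2170, 0.4200] → [-0.1321, 0.3628, -0.3017, 0.9397, 0.3420, 0.0000]
q̇ = J⁺·V = [-0.5020, 0.8570, 0.0340, 0.6490]

-0.5020 0.8570 0.0340 0.6490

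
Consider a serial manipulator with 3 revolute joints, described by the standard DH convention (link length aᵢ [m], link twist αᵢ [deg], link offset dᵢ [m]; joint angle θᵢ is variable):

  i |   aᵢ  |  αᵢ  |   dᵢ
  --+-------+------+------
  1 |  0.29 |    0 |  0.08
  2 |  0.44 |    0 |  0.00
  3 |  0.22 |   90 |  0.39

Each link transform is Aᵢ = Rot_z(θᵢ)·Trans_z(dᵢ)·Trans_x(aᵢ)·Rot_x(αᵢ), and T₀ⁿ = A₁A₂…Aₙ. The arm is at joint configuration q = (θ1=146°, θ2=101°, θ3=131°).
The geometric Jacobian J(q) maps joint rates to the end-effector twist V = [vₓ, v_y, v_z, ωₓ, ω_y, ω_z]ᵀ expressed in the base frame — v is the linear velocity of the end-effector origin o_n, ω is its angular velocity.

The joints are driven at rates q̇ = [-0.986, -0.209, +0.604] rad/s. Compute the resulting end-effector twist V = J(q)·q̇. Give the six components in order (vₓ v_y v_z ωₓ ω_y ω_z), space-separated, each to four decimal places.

o_n = [-0.2031, -0.1749, 0.4700]
J₁: ẑ×o_n = [0.1749, -0.2031, 0.0000], ω = ẑ
J2: z=[0.0000, 0.0000, 1.0000] o=[-0.2404, 0.1622, 0.0800] → [0.3370, 0.0373, -0.0000, 0.0000, 0.0000, 1.0000]
J3: z=[0.0000, 0.0000, 1.0000] o=[-0.4123, -0.2429, 0.0800] → [-0.0680, 0.2092, 0.0000, 0.0000, 0.0000, 1.0000]
V = J·q̇ = [-0.2839, 0.3188, 0.0000, 0.0000, 0.0000, -0.5910]

-0.2839 0.3188 0.0000 0.0000 0.0000 -0.5910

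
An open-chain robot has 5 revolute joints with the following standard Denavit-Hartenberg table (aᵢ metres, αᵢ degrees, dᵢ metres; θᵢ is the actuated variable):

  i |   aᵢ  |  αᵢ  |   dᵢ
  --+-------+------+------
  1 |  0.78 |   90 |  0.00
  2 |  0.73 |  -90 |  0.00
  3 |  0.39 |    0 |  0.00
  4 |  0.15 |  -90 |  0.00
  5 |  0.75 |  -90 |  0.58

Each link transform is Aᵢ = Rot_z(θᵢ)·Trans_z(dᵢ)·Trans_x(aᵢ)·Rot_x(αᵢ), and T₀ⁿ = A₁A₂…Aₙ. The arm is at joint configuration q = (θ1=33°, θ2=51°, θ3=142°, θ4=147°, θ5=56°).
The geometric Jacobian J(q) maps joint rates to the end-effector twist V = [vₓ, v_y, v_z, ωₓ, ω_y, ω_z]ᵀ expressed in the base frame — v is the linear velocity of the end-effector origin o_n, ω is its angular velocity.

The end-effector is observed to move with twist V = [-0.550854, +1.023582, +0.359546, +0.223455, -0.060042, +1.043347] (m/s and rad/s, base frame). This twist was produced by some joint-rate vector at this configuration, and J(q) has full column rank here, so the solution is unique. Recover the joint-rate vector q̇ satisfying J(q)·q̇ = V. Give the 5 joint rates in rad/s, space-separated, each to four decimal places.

o_n = [1.7294, 0.9926, 0.5074]
J₁: ẑ×o_n = [-0.9926, 1.7294, 0.0000], ω = ẑ
J2: z=[0.5446, -0.8387, 0.0000] o=[0.6542, 0.4248, 0.0000] → [-0.4256, -0.2764, 1.2110, 0.5446, -0.8387, 0.0000]
J3: z=[-0.6518, -0.4233, 0.6293] o=[1.0395, 0.6750, 0.5673] → [-0.1745, 0.3952, 0.0850, -0.6518, -0.4233, 0.6293]
J4: z=[-0.6518, -0.4233, 0.6293] o=[0.7465, 0.7711, 0.3285] → [-0.2152, 0.7352, 0.2716, -0.6518, -0.4233, 0.6293]
J5: z=[0.3217, 0.5971, 0.7348] o=[0.8495, 0.6689, 0.3664] → [-0.1537, 0.6012, -0.4213, 0.3217, 0.5971, 0.7348]
q̇ = J⁺·V = [0.1150, 0.4540, -0.2600, 0.7240, 0.8660]

0.1150 0.4540 -0.2600 0.7240 0.8660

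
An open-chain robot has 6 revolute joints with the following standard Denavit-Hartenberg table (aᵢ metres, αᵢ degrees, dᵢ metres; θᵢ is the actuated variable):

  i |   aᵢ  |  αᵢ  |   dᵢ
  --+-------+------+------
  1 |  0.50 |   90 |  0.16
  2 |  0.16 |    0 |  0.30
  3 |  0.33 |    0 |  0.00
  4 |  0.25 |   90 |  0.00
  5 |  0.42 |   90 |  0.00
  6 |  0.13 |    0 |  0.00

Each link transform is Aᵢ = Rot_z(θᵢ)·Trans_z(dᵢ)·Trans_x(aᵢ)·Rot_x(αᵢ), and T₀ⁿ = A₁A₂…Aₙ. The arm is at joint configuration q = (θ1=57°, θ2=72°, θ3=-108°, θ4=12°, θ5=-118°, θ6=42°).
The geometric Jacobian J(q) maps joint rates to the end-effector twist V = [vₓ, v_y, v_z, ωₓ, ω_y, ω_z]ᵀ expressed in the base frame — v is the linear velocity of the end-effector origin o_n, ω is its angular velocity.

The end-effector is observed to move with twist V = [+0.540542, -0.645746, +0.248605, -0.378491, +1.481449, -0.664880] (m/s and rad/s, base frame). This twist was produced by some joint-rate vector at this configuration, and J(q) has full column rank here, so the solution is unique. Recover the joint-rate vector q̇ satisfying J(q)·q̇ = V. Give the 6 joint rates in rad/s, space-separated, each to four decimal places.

-0.9150 0.3800 -0.4190 -0.6360 -0.6500 -0.9570

o_n = [0.2981, 0.7458, 0.0357]
J₁: ẑ×o_n = [-0.7458, 0.2981, 0.0000], ω = ẑ
J2: z=[0.8387, -0.5446, 0.0000] o=[0.2723, 0.4193, 0.1600] → [0.0677, 0.1042, 0.2879, 0.8387, -0.5446, 0.0000]
J3: z=[0.8387, -0.5446, 0.0000] o=[0.5508, 0.2974, 0.3122] → [0.1506, 0.2319, 0.2384, 0.8387, -0.5446, 0.0000]
J4: z=[0.8387, -0.5446, 0.0000] o=[0.6963, 0.5213, 0.1182] → [0.0449, 0.0692, -0.0286, 0.8387, -0.5446, 0.0000]
J5: z=[-0.2215, -0.3411, -0.9135] o=[0.8206, 0.7129, 0.0165] → [0.0235, 0.4816, -0.1855, -0.2215, -0.3411, -0.9135]
J6: z=[-0.0456, -0.9322, 0.3591] o=[0.4115, 0.7638, 0.0967] → [0.0633, -0.0435, -0.1049, -0.0456, -0.9322, 0.3591]
q̇ = J⁺·V = [-0.9150, 0.3800, -0.4190, -0.6360, -0.6500, -0.9570]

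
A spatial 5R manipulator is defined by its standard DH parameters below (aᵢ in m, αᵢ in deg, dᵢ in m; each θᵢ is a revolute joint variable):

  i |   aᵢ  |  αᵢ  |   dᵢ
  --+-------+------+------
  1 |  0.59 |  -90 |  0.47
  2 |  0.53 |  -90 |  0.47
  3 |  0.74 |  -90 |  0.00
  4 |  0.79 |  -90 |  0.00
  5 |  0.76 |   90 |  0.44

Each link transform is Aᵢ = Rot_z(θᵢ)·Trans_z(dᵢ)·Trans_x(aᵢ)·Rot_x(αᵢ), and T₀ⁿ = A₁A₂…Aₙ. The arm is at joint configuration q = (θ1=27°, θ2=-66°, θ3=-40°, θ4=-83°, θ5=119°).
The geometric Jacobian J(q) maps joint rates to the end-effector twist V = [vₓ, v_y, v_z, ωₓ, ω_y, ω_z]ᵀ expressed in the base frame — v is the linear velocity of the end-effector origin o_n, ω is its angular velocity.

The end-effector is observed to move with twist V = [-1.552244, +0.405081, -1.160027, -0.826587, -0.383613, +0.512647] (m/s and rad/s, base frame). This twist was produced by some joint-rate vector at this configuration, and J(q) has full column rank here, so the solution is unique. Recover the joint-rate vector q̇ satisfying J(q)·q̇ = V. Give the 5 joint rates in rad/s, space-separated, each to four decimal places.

o_n = [0.3979, 2.1877, 1.2749]
J₁: ẑ×o_n = [-2.1877, 0.3979, 0.0000], ω = ẑ
J2: z=[-0.4540, 0.8910, 0.0000] o=[0.5257, 0.2679, 0.4700] → [0.7172, 0.3654, -0.7577, -0.4540, 0.8910, 0.0000]
J3: z=[0.8140, 0.4147, -0.4067] o=[0.5044, 0.7845, 0.9542] → [0.7037, -0.2177, 1.1863, 0.8140, 0.4147, -0.4067]
J4: z=[0.5807, -0.5639, 0.5872] o=[0.4939, 1.3130, 1.4720] → [-0.4025, 0.0581, 0.4538, 0.5807, -0.5639, 0.5872]
J5: z=[-0.1133, 0.6583, 0.7442] o=[1.1308, 1.7070, 1.2205] → [-0.3219, -0.5392, 0.4280, -0.1133, 0.6583, 0.7442]
q̇ = J⁺·V = [0.4780, -0.1170, -0.8660, -0.3330, -0.1640]

0.4780 -0.1170 -0.8660 -0.3330 -0.1640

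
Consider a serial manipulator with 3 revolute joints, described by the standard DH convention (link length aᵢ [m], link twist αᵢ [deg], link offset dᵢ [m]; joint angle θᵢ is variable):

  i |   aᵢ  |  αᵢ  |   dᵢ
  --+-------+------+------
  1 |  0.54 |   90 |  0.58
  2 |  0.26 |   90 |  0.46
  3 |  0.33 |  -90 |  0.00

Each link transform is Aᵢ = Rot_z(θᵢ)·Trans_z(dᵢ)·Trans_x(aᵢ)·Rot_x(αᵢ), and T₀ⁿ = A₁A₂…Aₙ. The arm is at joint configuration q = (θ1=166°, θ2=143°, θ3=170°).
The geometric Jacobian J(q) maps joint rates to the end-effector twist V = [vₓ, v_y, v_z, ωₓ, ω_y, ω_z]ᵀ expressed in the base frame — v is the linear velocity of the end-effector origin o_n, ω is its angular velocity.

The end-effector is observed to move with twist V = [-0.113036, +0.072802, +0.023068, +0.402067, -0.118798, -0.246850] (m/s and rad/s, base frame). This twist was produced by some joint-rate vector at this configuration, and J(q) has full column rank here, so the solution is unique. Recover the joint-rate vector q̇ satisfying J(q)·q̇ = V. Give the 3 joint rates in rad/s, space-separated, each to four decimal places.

0.3090 -0.0180 -0.6960

o_n = [-0.4492, 0.6451, 0.5409]
J₁: ẑ×o_n = [-0.6451, -0.4492, 0.0000], ω = ẑ
J2: z=[0.2419, 0.9703, 0.0000] o=[-0.5240, 0.1306, 0.5800] → [-0.0379, 0.0095, 0.0519, 0.2419, 0.9703, 0.0000]
J3: z=[-0.5839, 0.1456, 0.7986] o=[-0.2112, 0.5267, 0.7365] → [-0.1230, -0.3043, -0.0345, -0.5839, 0.1456, 0.7986]
q̇ = J⁺·V = [0.3090, -0.0180, -0.6960]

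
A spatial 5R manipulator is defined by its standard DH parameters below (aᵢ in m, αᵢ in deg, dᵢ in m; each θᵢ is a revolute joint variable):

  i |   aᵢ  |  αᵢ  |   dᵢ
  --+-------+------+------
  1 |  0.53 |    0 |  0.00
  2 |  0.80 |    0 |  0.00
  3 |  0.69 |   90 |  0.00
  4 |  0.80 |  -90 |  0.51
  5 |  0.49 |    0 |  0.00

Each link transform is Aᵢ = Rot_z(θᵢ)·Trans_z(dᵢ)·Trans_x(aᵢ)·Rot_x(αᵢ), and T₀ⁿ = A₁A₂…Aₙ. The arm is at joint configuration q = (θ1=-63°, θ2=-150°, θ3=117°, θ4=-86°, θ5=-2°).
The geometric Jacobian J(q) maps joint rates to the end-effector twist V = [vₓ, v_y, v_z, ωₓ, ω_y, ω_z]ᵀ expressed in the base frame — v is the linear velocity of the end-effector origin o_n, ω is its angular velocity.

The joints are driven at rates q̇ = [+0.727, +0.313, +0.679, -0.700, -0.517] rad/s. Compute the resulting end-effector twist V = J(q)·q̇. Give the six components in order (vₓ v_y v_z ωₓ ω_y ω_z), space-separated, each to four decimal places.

0.9713 -0.6414 -0.0542 0.7501 0.4397 1.6829

o_n = [-1.0361, -0.7571, -1.2866]
J₁: ẑ×o_n = [0.7571, -1.0361, 0.0000], ω = ẑ
J2: z=[0.0000, 0.0000, 1.0000] o=[0.2406, -0.4722, 0.0000] → [0.2849, -1.2767, 0.0000, 0.0000, 0.0000, 1.0000]
J3: z=[0.0000, 0.0000, 1.0000] o=[-0.4303, -0.0365, 0.0000] → [0.7206, -0.6057, 0.0000, 0.0000, 0.0000, 1.0000]
J4: z=[-0.9945, 0.1045, 0.0000] o=[-0.5024, -0.7227, 0.0000] → [-0.1345, -1.2795, 0.0900, -0.9945, 0.1045, 0.0000]
J5: z=[-0.1043, -0.9921, 0.0698] o=[-1.0155, -0.7249, -0.7981] → [0.4869, -0.0524, -0.0171, -0.1043, -0.9921, 0.0698]
V = J·q̇ = [0.9713, -0.6414, -0.0542, 0.7501, 0.4397, 1.6829]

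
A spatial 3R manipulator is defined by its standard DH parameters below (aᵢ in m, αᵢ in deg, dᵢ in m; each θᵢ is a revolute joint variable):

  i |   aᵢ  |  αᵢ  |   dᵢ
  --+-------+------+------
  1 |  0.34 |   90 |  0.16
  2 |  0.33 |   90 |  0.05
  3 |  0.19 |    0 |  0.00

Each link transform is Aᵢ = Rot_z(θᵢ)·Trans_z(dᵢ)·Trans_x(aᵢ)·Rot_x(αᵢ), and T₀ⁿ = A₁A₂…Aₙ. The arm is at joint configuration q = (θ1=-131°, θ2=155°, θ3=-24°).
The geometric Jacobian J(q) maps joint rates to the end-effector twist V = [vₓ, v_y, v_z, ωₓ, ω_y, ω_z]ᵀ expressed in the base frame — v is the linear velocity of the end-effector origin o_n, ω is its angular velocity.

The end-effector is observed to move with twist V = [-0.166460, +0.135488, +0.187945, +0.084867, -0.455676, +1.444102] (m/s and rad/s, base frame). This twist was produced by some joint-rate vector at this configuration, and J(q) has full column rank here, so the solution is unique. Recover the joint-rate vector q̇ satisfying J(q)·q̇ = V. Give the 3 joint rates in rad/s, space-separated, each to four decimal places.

0.8260 -0.3630 0.6820

o_n = [0.0969, 0.0699, 0.3728]
J₁: ẑ×o_n = [-0.0699, 0.0969, 0.0000], ω = ẑ
J2: z=[-0.7547, 0.6561, 0.0000] o=[-0.2231, -0.2566, 0.1600] → [0.1396, 0.1606, -0.4564, -0.7547, 0.6561, 0.0000]
J3: z=[-0.2773, -0.3190, 0.9063] o=[-0.0646, 0.0019, 0.2995] → [-0.0850, 0.1667, 0.0327, -0.2773, -0.3190, 0.9063]
q̇ = J⁺·V = [0.8260, -0.3630, 0.6820]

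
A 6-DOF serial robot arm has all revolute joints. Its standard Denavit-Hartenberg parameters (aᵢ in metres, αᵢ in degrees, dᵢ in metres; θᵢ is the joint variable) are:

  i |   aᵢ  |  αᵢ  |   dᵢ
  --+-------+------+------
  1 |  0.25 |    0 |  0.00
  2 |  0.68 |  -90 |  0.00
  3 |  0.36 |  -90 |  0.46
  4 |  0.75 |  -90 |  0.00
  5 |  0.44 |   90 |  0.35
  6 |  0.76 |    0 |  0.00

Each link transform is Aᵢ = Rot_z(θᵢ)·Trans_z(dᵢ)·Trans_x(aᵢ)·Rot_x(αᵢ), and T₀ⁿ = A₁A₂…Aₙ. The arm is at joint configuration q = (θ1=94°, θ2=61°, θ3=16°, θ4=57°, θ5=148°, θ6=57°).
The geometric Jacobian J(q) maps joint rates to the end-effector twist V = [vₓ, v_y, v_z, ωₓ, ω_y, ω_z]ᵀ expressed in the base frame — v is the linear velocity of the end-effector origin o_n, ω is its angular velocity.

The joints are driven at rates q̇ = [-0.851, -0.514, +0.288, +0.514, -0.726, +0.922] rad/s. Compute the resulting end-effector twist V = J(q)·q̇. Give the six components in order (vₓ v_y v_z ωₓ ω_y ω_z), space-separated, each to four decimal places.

o_n = [-0.3092, 0.4952, 0.5601]
J₁: ẑ×o_n = [-0.4952, -0.3092, 0.0000], ω = ẑ
J2: z=[0.0000, 0.0000, 1.0000] o=[-0.0174, 0.2494, 0.0000] → [-0.2458, -0.2918, 0.0000, 0.0000, 0.0000, 1.0000]
J3: z=[-0.4226, -0.9063, 0.0000] o=[-0.6337, 0.5368, 0.0000] → [-0.5076, 0.2367, 0.3117, -0.4226, -0.9063, 0.0000]
J4: z=[0.2498, -0.1165, -0.9613] o=[-1.1418, 0.2661, -0.0992] → [0.1434, -0.9650, 0.1542, 0.2498, -0.1165, -0.9613]
J5: z=[0.9608, 0.1529, 0.2312] o=[-1.2318, 1.0021, -0.2118] → [0.2352, -0.5284, -0.6282, 0.9608, 0.1529, 0.2312]
J6: z=[-0.2755, 0.6188, 0.7356] o=[-0.9090, 0.7166, 0.1492] → [0.4172, 0.5544, -0.3101, -0.2755, 0.6188, 0.7356]
V = J·q̇ = [0.6891, 0.8800, 0.3391, -0.9449, 0.1387, -1.3487]

0.6891 0.8800 0.3391 -0.9449 0.1387 -1.3487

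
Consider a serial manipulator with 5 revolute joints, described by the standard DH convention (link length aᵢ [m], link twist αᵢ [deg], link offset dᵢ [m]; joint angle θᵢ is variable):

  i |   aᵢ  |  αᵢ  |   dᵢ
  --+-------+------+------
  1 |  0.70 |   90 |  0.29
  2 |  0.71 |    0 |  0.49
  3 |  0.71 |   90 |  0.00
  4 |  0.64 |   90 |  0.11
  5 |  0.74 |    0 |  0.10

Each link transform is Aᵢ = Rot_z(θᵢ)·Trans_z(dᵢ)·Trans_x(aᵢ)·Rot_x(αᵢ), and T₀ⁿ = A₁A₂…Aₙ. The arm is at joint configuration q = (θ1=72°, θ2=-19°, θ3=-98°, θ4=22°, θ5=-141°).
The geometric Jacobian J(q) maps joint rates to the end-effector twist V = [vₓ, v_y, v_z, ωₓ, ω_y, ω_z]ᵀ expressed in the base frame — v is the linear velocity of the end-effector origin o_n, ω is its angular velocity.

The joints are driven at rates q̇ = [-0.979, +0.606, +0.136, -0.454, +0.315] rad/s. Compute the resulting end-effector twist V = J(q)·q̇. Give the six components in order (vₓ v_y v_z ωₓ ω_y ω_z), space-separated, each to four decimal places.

1.3935 0.0676 0.1942 0.5364 0.1947 -1.2903

o_n = [0.8094, 1.1266, -0.8223]
J₁: ẑ×o_n = [-1.1266, 0.8094, 0.0000], ω = ẑ
J2: z=[0.9511, -0.3090, 0.0000] o=[0.2163, 0.6657, 0.2900] → [0.3437, 1.0578, 0.6216, 0.9511, -0.3090, 0.0000]
J3: z=[0.9511, -0.3090, 0.0000] o=[0.8898, 1.1528, 0.0588] → [0.2723, 0.8380, -0.0497, 0.9511, -0.3090, 0.0000]
J4: z=[-0.2753, -0.8474, 0.4540] o=[0.7902, 0.8462, -0.5738] → [0.0833, -0.0597, -0.0609, -0.2753, -0.8474, 0.4540]
J5: z=[-0.9344, 0.1248, -0.3338] o=[0.9047, 0.4227, -1.0526] → [0.2637, 0.2470, -0.6458, -0.9344, 0.1248, -0.3338]
V = J·q̇ = [1.3935, 0.0676, 0.1942, 0.5364, 0.1947, -1.2903]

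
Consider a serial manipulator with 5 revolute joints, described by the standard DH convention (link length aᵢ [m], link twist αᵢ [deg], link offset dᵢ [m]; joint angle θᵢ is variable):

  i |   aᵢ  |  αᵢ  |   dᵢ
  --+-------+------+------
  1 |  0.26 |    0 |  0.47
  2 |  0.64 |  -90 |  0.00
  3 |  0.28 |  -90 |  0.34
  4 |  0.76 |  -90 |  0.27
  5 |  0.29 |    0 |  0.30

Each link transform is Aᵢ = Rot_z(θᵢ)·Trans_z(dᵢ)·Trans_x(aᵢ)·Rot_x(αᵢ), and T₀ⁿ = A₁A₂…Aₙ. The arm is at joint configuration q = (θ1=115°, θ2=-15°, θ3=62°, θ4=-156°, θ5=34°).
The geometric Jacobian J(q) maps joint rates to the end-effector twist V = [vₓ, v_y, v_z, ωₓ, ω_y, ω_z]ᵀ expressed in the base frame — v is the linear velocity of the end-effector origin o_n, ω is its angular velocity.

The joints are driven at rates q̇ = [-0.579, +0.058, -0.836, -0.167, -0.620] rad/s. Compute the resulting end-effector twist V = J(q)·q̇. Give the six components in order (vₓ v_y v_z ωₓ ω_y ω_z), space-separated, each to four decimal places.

o_n = [-1.1682, 0.3582, 0.8714]
J₁: ẑ×o_n = [-0.3582, -1.1682, 0.0000], ω = ẑ
J2: z=[0.0000, 0.0000, 1.0000] o=[-0.1099, 0.2356, 0.4700] → [-0.1225, -1.0583, 0.0000, 0.0000, 0.0000, 1.0000]
J3: z=[-0.9848, -0.1736, 0.0000] o=[-0.2210, 0.8659, 0.4700] → [-0.0697, 0.3953, 0.3355, -0.9848, -0.1736, 0.0000]
J4: z=[0.1533, -0.8695, -0.4695] o=[-0.5787, 0.9363, 0.2228] → [-0.8354, 0.1773, -0.6013, 0.1533, -0.8695, -0.4695]
J5: z=[-0.9328, 0.0294, -0.3591] o=[-0.7851, 0.3269, 0.7090] → [0.0160, 0.2890, -0.0179, -0.9328, 0.0294, -0.3591]
V = J·q̇ = [0.3881, 0.0758, -0.1690, 1.3760, 0.2721, -0.2199]

0.3881 0.0758 -0.1690 1.3760 0.2721 -0.2199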